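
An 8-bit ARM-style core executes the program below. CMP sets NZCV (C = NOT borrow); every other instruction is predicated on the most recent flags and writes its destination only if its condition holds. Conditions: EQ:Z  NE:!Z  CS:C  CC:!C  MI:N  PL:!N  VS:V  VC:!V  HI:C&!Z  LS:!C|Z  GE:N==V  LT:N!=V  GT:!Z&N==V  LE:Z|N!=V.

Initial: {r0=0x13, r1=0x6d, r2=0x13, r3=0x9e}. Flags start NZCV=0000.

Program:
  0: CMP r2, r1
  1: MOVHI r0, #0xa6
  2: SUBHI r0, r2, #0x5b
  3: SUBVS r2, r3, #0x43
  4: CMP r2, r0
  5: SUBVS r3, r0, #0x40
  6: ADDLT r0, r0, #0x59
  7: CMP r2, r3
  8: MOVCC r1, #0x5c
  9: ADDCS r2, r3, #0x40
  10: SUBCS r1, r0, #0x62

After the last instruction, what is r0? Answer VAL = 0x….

VAL = 0x13

[0] flags=1000 → (cmp)
[1] flags=1000 HI?F → skip
[2] flags=1000 HI?F → skip
[3] flags=1000 VS?F → skip
[4] flags=0110 → (cmp)
[5] flags=0110 VS?F → skip
[6] flags=0110 LT?F → skip
[7] flags=0000 → (cmp)
[8] flags=0000 CC?T → r1=0x5c
[9] flags=0000 CS?F → skip
[10] flags=0000 CS?F → skip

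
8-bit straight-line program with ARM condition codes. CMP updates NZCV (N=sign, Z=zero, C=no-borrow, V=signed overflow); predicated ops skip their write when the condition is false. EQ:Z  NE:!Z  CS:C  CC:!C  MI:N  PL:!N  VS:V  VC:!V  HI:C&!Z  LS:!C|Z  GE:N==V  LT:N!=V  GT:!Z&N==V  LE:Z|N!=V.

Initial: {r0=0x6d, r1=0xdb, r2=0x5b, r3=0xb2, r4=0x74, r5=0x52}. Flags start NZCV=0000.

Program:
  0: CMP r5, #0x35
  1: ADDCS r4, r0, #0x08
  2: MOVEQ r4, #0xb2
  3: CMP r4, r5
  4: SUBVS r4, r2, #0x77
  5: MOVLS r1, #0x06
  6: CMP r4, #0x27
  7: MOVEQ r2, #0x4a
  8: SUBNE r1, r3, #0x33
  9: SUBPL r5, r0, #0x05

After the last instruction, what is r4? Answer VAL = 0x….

VAL = 0x75

[0] flags=0010 → (cmp)
[1] flags=0010 CS?T → r4=0x75
[2] flags=0010 EQ?F → skip
[3] flags=0010 → (cmp)
[4] flags=0010 VS?F → skip
[5] flags=0010 LS?F → skip
[6] flags=0010 → (cmp)
[7] flags=0010 EQ?F → skip
[8] flags=0010 NE?T → r1=0x7f
[9] flags=0010 PL?T → r5=0x68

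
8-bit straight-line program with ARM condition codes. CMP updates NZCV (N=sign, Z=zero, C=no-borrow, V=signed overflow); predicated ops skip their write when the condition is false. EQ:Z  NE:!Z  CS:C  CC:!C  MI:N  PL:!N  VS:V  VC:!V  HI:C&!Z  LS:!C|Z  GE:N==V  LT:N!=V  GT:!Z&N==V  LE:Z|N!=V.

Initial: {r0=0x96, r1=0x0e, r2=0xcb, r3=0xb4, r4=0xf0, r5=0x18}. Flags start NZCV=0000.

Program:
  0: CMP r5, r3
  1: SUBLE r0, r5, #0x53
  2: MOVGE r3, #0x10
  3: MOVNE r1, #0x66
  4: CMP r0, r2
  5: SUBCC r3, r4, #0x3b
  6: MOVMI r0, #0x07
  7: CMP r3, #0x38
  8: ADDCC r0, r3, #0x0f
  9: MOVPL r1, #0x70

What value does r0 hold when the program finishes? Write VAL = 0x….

[0] flags=0000 → (cmp)
[1] flags=0000 LE?F → skip
[2] flags=0000 GE?T → r3=0x10
[3] flags=0000 NE?T → r1=0x66
[4] flags=1000 → (cmp)
[5] flags=1000 CC?T → r3=0xb5
[6] flags=1000 MI?T → r0=0x07
[7] flags=0011 → (cmp)
[8] flags=0011 CC?F → skip
[9] flags=0011 PL?T → r1=0x70

VAL = 0x07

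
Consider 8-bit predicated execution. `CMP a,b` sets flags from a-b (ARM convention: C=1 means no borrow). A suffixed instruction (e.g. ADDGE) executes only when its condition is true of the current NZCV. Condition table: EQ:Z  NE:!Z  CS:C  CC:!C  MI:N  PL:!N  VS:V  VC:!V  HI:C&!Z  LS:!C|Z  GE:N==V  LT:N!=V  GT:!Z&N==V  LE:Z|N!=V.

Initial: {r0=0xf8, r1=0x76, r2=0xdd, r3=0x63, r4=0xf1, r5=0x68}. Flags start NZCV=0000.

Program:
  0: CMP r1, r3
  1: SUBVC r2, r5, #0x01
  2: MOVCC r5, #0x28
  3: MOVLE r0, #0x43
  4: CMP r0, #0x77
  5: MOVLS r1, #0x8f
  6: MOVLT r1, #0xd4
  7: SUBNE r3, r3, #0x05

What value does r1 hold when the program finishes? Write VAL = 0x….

VAL = 0xd4

[0] flags=0010 → (cmp)
[1] flags=0010 VC?T → r2=0x67
[2] flags=0010 CC?F → skip
[3] flags=0010 LE?F → skip
[4] flags=1010 → (cmp)
[5] flags=1010 LS?F → skip
[6] flags=1010 LT?T → r1=0xd4
[7] flags=1010 NE?T → r3=0x5e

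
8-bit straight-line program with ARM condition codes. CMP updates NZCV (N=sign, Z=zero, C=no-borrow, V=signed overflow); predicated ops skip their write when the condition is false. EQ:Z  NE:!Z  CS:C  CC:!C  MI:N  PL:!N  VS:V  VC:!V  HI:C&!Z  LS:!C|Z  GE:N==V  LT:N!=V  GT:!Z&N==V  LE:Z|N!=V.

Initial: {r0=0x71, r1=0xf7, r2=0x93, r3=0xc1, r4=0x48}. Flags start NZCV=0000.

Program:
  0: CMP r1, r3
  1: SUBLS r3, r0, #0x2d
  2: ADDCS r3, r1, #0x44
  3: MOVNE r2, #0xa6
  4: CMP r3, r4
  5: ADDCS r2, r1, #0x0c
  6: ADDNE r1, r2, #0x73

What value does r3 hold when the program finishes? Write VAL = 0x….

0: ✓ CMP  NZCV=0010
1: · SUBLS
2: ✓ ADDCS  r3←0x3b
3: ✓ MOVNE  r2←0xa6
4: ✓ CMP  NZCV=1000
5: · ADDCS
6: ✓ ADDNE  r1←0x19

VAL = 0x3b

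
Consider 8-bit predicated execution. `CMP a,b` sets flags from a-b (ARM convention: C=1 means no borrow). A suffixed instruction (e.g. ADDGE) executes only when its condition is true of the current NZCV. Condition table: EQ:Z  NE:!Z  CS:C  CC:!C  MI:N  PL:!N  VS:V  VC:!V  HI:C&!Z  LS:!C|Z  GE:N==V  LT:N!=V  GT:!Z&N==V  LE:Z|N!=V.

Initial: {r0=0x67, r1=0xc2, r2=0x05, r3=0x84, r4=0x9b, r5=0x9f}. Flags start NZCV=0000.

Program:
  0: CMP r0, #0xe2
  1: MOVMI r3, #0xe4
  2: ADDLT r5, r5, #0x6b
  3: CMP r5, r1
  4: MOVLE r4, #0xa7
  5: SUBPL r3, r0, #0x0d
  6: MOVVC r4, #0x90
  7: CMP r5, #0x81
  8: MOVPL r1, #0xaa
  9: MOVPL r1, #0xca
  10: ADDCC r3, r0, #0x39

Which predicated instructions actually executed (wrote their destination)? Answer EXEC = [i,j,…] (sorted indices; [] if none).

EXEC = [1,4,6,8,9]

0: ✓ CMP  NZCV=1001
1: ✓ MOVMI  r3←0xe4
2: · ADDLT
3: ✓ CMP  NZCV=1000
4: ✓ MOVLE  r4←0xa7
5: · SUBPL
6: ✓ MOVVC  r4←0x90
7: ✓ CMP  NZCV=0010
8: ✓ MOVPL  r1←0xaa
9: ✓ MOVPL  r1←0xca
10: · ADDCC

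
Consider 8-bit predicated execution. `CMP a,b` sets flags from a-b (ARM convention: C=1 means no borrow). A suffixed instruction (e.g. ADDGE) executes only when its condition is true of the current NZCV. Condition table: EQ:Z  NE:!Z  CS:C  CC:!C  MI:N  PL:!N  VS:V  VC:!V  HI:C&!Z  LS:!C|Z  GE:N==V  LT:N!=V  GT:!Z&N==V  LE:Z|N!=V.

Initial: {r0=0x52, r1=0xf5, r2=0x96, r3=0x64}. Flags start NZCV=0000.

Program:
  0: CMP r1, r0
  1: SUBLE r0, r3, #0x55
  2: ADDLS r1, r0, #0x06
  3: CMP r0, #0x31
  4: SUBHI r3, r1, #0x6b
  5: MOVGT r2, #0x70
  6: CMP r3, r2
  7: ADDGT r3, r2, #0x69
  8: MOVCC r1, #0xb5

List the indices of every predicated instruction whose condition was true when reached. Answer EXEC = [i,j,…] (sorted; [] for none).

0: ✓ CMP  NZCV=1010
1: ✓ SUBLE  r0←0x0f
2: · ADDLS
3: ✓ CMP  NZCV=1000
4: · SUBHI
5: · MOVGT
6: ✓ CMP  NZCV=1001
7: ✓ ADDGT  r3←0xff
8: ✓ MOVCC  r1←0xb5

EXEC = [1,7,8]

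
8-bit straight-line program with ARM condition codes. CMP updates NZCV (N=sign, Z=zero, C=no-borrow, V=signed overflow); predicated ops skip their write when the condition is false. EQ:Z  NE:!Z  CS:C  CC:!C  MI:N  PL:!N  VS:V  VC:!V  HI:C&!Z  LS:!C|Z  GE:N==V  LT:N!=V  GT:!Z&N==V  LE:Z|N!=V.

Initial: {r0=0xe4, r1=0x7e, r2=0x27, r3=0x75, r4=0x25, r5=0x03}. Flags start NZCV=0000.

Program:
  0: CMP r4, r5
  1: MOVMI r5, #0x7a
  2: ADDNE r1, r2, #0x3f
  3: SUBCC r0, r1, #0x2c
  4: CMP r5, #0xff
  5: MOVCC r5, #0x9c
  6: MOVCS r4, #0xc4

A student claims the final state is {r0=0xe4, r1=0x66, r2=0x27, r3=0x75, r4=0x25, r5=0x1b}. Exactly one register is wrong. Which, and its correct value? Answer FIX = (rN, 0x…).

FIX = (r5, 0x9c)

[0] flags=0010 → (cmp)
[1] flags=0010 MI?F → skip
[2] flags=0010 NE?T → r1=0x66
[3] flags=0010 CC?F → skip
[4] flags=0000 → (cmp)
[5] flags=0000 CC?T → r5=0x9c
[6] flags=0000 CS?F → skip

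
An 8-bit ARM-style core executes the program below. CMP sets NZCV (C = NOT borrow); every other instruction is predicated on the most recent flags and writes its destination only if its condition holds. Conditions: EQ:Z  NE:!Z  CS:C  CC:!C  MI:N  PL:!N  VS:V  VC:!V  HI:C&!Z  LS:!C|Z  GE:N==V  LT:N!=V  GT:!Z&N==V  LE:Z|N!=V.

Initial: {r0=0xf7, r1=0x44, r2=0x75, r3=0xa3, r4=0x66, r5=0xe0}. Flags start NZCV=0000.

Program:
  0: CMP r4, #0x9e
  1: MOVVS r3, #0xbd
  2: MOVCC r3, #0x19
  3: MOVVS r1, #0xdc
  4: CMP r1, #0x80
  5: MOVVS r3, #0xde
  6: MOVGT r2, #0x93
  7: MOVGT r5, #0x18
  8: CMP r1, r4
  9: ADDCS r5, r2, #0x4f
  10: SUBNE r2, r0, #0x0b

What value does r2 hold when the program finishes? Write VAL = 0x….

[0] flags=1001 → (cmp)
[1] flags=1001 VS?T → r3=0xbd
[2] flags=1001 CC?T → r3=0x19
[3] flags=1001 VS?T → r1=0xdc
[4] flags=0010 → (cmp)
[5] flags=0010 VS?F → skip
[6] flags=0010 GT?T → r2=0x93
[7] flags=0010 GT?T → r5=0x18
[8] flags=0011 → (cmp)
[9] flags=0011 CS?T → r5=0xe2
[10] flags=0011 NE?T → r2=0xec

VAL = 0xec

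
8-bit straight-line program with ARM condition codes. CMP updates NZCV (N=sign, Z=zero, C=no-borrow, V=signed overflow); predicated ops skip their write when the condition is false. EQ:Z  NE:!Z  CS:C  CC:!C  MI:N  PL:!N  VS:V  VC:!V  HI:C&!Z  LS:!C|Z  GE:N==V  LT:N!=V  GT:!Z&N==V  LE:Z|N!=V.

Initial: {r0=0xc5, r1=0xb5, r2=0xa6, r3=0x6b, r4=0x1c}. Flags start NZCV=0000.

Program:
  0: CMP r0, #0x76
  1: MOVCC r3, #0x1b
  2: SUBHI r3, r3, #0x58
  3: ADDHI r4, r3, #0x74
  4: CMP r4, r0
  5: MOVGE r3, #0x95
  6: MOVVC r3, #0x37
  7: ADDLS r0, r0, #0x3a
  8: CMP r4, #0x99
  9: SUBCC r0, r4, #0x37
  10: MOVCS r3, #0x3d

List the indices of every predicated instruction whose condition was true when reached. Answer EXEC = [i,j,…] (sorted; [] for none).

EXEC = [2,3,6,7,9]

0: ✓ CMP  NZCV=0011
1: · MOVCC
2: ✓ SUBHI  r3←0x13
3: ✓ ADDHI  r4←0x87
4: ✓ CMP  NZCV=1000
5: · MOVGE
6: ✓ MOVVC  r3←0x37
7: ✓ ADDLS  r0←0xff
8: ✓ CMP  NZCV=1000
9: ✓ SUBCC  r0←0x50
10: · MOVCS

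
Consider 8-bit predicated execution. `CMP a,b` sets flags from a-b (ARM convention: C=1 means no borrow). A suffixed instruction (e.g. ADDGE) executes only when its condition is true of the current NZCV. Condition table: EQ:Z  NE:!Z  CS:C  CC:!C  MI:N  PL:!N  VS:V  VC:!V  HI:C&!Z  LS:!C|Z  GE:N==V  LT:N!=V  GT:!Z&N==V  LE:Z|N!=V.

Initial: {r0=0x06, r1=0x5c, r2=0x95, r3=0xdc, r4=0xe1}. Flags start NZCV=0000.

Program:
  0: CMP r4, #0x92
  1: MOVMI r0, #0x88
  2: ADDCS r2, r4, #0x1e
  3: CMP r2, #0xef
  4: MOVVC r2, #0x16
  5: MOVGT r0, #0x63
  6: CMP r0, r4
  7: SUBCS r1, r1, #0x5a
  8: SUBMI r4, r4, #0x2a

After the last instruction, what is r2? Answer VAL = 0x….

VAL = 0x16

0: ✓ CMP  NZCV=0010
1: · MOVMI
2: ✓ ADDCS  r2←0xff
3: ✓ CMP  NZCV=0010
4: ✓ MOVVC  r2←0x16
5: ✓ MOVGT  r0←0x63
6: ✓ CMP  NZCV=1001
7: · SUBCS
8: ✓ SUBMI  r4←0xb7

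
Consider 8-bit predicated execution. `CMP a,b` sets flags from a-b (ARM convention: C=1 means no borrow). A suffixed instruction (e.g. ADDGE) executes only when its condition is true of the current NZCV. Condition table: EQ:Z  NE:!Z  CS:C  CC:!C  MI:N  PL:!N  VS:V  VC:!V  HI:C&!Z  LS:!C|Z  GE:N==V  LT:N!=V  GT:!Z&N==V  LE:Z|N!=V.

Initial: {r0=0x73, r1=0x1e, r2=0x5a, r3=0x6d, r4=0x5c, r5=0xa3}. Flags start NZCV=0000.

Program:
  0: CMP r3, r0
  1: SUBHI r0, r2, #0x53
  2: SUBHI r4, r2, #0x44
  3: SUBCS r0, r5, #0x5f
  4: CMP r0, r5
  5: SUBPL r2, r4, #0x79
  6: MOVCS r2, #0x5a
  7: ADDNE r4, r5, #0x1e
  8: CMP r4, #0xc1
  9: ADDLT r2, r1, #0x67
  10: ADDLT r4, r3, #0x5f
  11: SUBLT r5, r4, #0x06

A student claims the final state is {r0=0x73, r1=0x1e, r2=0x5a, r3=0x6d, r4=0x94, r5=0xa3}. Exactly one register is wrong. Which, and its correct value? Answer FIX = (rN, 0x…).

[0] flags=1000 → (cmp)
[1] flags=1000 HI?F → skip
[2] flags=1000 HI?F → skip
[3] flags=1000 CS?F → skip
[4] flags=1001 → (cmp)
[5] flags=1001 PL?F → skip
[6] flags=1001 CS?F → skip
[7] flags=1001 NE?T → r4=0xc1
[8] flags=0110 → (cmp)
[9] flags=0110 LT?F → skip
[10] flags=0110 LT?F → skip
[11] flags=0110 LT?F → skip

FIX = (r4, 0xc1)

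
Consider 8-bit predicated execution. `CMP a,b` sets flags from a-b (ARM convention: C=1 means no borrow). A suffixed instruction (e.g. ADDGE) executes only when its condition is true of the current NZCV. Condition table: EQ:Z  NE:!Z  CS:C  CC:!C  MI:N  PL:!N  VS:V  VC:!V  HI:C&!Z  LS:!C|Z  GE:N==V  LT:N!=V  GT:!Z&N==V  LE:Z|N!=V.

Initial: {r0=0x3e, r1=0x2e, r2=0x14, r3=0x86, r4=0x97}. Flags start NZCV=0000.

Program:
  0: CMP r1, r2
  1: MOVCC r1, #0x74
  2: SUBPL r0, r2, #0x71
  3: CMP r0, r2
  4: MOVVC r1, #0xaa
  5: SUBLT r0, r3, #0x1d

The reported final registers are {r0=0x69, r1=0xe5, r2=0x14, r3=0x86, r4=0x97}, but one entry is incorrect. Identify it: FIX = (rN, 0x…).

FIX = (r1, 0xaa)

0: ✓ CMP  NZCV=0010
1: · MOVCC
2: ✓ SUBPL  r0←0xa3
3: ✓ CMP  NZCV=1010
4: ✓ MOVVC  r1←0xaa
5: ✓ SUBLT  r0←0x69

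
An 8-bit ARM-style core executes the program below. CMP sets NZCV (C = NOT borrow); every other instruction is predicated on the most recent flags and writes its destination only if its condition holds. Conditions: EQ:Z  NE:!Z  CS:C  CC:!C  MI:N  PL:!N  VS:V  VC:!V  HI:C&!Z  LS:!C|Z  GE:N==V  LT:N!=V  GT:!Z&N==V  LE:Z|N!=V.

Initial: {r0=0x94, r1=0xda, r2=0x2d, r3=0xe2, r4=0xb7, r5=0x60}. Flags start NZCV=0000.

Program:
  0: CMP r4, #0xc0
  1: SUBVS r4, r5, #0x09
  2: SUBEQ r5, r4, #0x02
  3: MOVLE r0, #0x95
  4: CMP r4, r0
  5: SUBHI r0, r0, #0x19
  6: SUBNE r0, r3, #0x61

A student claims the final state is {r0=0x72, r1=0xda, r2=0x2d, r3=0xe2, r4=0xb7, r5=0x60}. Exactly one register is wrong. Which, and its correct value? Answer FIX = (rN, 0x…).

0: ✓ CMP  NZCV=1000
1: · SUBVS
2: · SUBEQ
3: ✓ MOVLE  r0←0x95
4: ✓ CMP  NZCV=0010
5: ✓ SUBHI  r0←0x7c
6: ✓ SUBNE  r0←0x81

FIX = (r0, 0x81)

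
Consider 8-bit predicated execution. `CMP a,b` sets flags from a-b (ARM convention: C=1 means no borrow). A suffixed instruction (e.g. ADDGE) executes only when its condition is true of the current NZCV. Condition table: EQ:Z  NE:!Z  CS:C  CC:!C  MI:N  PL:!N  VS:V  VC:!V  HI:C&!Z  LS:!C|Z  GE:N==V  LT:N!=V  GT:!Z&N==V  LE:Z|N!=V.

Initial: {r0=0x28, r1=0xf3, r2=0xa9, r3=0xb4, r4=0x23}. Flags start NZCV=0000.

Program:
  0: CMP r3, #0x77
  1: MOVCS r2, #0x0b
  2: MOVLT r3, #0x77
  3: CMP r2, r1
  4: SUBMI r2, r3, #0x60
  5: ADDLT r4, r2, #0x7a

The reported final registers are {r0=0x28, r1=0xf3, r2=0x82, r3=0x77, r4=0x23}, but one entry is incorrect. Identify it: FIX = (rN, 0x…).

FIX = (r2, 0x0b)

0: ✓ CMP  NZCV=0011
1: ✓ MOVCS  r2←0x0b
2: ✓ MOVLT  r3←0x77
3: ✓ CMP  NZCV=0000
4: · SUBMI
5: · ADDLT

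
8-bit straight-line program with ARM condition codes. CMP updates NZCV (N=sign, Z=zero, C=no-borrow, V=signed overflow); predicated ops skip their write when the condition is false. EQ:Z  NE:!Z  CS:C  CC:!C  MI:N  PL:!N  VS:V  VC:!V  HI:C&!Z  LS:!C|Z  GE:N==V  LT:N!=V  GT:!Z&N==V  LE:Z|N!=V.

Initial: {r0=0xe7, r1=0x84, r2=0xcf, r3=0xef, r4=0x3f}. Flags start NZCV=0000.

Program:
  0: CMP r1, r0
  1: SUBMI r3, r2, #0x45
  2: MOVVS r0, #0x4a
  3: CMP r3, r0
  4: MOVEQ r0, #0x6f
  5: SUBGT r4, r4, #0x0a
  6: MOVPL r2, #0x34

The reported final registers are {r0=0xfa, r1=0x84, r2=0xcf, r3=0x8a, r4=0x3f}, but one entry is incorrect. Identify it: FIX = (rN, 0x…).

FIX = (r0, 0xe7)

[0] flags=1000 → (cmp)
[1] flags=1000 MI?T → r3=0x8a
[2] flags=1000 VS?F → skip
[3] flags=1000 → (cmp)
[4] flags=1000 EQ?F → skip
[5] flags=1000 GT?F → skip
[6] flags=1000 PL?F → skip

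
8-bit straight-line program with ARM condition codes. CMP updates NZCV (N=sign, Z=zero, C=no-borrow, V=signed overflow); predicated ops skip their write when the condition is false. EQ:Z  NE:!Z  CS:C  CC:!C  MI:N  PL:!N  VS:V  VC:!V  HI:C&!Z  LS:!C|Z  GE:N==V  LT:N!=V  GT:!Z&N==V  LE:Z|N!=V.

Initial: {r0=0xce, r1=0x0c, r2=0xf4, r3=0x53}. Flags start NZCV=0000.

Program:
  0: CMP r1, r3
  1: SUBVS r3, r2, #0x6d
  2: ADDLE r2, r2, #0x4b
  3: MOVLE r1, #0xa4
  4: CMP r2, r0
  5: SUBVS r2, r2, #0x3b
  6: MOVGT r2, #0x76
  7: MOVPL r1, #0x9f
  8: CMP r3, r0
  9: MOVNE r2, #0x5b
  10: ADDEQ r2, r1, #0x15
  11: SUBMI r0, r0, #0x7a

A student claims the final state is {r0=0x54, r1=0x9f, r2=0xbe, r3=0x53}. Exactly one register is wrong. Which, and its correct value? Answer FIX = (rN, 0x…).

[0] flags=1000 → (cmp)
[1] flags=1000 VS?F → skip
[2] flags=1000 LE?T → r2=0x3f
[3] flags=1000 LE?T → r1=0xa4
[4] flags=0000 → (cmp)
[5] flags=0000 VS?F → skip
[6] flags=0000 GT?T → r2=0x76
[7] flags=0000 PL?T → r1=0x9f
[8] flags=1001 → (cmp)
[9] flags=1001 NE?T → r2=0x5b
[10] flags=1001 EQ?F → skip
[11] flags=1001 MI?T → r0=0x54

FIX = (r2, 0x5b)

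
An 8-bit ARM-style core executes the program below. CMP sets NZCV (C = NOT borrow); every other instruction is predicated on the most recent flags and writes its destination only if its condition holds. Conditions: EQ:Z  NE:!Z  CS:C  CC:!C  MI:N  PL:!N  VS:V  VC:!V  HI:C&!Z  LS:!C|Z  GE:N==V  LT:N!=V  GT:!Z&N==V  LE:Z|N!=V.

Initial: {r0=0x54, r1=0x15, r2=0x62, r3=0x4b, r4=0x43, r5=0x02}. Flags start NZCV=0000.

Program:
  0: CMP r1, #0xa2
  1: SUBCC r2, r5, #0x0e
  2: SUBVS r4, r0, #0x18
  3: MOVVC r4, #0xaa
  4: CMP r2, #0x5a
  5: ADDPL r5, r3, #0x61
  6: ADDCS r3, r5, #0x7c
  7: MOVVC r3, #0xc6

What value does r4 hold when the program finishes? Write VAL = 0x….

VAL = 0xaa

[0] flags=0000 → (cmp)
[1] flags=0000 CC?T → r2=0xf4
[2] flags=0000 VS?F → skip
[3] flags=0000 VC?T → r4=0xaa
[4] flags=1010 → (cmp)
[5] flags=1010 PL?F → skip
[6] flags=1010 CS?T → r3=0x7e
[7] flags=1010 VC?T → r3=0xc6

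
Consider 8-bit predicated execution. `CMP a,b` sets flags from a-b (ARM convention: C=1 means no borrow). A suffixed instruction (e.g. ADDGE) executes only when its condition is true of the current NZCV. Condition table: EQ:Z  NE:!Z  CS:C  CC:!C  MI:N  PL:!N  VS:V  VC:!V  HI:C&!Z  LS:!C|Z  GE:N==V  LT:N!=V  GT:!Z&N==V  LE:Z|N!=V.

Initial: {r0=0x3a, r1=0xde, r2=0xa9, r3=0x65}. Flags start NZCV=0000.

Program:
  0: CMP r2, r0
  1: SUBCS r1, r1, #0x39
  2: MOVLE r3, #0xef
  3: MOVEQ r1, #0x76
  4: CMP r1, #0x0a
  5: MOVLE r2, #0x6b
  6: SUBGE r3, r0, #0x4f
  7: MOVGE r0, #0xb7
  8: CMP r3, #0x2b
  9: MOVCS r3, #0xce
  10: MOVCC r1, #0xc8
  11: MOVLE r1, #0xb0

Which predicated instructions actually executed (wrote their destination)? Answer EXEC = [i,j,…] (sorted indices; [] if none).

EXEC = [1,2,5,9,11]

0: ✓ CMP  NZCV=0011
1: ✓ SUBCS  r1←0xa5
2: ✓ MOVLE  r3←0xef
3: · MOVEQ
4: ✓ CMP  NZCV=1010
5: ✓ MOVLE  r2←0x6b
6: · SUBGE
7: · MOVGE
8: ✓ CMP  NZCV=1010
9: ✓ MOVCS  r3←0xce
10: · MOVCC
11: ✓ MOVLE  r1←0xb0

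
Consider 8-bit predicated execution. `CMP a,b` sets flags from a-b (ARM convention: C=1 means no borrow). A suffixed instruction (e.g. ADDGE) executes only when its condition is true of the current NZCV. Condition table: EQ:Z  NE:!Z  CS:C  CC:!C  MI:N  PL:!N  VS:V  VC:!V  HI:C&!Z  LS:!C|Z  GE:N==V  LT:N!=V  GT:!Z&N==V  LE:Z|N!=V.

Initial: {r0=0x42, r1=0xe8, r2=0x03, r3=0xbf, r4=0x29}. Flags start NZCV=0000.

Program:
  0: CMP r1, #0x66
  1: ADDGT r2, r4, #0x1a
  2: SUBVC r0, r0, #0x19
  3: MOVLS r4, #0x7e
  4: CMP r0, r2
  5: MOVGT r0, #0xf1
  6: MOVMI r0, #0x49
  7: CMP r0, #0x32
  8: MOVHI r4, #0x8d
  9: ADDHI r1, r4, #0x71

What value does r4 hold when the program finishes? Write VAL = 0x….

[0] flags=1010 → (cmp)
[1] flags=1010 GT?F → skip
[2] flags=1010 VC?T → r0=0x29
[3] flags=1010 LS?F → skip
[4] flags=0010 → (cmp)
[5] flags=0010 GT?T → r0=0xf1
[6] flags=0010 MI?F → skip
[7] flags=1010 → (cmp)
[8] flags=1010 HI?T → r4=0x8d
[9] flags=1010 HI?T → r1=0xfe

VAL = 0x8d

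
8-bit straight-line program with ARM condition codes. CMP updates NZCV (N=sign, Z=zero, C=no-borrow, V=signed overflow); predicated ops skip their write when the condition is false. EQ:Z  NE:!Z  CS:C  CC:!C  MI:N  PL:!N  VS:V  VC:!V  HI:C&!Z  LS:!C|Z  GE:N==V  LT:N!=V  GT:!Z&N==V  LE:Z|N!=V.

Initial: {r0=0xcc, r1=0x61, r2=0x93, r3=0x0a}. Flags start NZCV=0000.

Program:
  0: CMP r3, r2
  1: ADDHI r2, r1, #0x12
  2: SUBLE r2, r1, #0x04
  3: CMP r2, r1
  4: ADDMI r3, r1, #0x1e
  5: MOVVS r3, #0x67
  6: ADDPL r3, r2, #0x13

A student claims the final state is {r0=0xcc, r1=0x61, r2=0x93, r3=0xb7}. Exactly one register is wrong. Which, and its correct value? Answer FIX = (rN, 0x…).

FIX = (r3, 0xa6)

0: ✓ CMP  NZCV=0000
1: · ADDHI
2: · SUBLE
3: ✓ CMP  NZCV=0011
4: · ADDMI
5: ✓ MOVVS  r3←0x67
6: ✓ ADDPL  r3←0xa6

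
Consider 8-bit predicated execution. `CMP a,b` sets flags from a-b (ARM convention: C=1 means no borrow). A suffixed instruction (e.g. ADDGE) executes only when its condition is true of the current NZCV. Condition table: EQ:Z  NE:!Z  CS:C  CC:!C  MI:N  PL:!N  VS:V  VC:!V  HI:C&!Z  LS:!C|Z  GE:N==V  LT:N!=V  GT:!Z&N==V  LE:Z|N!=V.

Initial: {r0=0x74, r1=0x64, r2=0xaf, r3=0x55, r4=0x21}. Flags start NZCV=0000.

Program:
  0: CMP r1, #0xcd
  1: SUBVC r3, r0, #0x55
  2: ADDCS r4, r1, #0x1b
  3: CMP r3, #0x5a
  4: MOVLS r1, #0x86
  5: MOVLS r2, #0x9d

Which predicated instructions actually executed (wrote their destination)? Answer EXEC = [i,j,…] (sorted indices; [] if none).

EXEC = [4,5]

[0] flags=1001 → (cmp)
[1] flags=1001 VC?F → skip
[2] flags=1001 CS?F → skip
[3] flags=1000 → (cmp)
[4] flags=1000 LS?T → r1=0x86
[5] flags=1000 LS?T → r2=0x9d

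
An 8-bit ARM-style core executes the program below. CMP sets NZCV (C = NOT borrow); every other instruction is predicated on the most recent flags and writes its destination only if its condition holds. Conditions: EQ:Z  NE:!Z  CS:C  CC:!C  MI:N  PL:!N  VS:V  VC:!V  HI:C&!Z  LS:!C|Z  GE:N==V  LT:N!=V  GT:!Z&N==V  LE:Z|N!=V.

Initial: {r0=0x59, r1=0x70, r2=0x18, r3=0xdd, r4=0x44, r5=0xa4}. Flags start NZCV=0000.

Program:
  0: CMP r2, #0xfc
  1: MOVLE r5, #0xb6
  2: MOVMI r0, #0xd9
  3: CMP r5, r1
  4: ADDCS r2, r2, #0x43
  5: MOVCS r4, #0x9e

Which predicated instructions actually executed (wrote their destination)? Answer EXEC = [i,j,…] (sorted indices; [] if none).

EXEC = [4,5]

[0] flags=0000 → (cmp)
[1] flags=0000 LE?F → skip
[2] flags=0000 MI?F → skip
[3] flags=0011 → (cmp)
[4] flags=0011 CS?T → r2=0x5b
[5] flags=0011 CS?T → r4=0x9e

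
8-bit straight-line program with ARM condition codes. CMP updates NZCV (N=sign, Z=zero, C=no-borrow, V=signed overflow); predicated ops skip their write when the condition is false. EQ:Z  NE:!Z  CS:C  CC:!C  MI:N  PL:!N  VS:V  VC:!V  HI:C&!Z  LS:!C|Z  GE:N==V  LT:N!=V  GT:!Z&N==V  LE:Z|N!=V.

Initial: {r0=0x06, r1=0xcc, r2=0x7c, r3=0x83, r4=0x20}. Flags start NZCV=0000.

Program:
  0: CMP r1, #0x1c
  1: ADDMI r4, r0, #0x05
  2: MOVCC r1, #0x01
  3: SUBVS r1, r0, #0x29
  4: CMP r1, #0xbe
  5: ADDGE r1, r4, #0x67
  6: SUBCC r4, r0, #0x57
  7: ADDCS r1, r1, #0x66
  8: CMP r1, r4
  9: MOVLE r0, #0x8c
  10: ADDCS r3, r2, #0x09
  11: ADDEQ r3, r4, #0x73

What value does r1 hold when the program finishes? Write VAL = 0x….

VAL = 0xd8

[0] flags=1010 → (cmp)
[1] flags=1010 MI?T → r4=0x0b
[2] flags=1010 CC?F → skip
[3] flags=1010 VS?F → skip
[4] flags=0010 → (cmp)
[5] flags=0010 GE?T → r1=0x72
[6] flags=0010 CC?F → skip
[7] flags=0010 CS?T → r1=0xd8
[8] flags=1010 → (cmp)
[9] flags=1010 LE?T → r0=0x8c
[10] flags=1010 CS?T → r3=0x85
[11] flags=1010 EQ?F → skip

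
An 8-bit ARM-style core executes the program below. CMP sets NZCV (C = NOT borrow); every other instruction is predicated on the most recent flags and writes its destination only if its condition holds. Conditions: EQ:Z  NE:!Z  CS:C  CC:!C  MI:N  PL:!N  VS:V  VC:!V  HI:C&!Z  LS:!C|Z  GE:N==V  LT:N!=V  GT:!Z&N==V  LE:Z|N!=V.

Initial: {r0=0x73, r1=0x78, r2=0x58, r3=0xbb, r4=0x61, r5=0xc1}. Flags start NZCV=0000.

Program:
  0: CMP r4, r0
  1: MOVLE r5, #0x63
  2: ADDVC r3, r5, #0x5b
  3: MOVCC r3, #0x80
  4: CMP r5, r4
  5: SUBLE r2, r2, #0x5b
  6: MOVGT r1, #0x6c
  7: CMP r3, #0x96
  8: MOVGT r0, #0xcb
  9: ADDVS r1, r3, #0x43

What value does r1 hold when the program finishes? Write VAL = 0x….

VAL = 0x6c

[0] flags=1000 → (cmp)
[1] flags=1000 LE?T → r5=0x63
[2] flags=1000 VC?T → r3=0xbe
[3] flags=1000 CC?T → r3=0x80
[4] flags=0010 → (cmp)
[5] flags=0010 LE?F → skip
[6] flags=0010 GT?T → r1=0x6c
[7] flags=1000 → (cmp)
[8] flags=1000 GT?F → skip
[9] flags=1000 VS?F → skip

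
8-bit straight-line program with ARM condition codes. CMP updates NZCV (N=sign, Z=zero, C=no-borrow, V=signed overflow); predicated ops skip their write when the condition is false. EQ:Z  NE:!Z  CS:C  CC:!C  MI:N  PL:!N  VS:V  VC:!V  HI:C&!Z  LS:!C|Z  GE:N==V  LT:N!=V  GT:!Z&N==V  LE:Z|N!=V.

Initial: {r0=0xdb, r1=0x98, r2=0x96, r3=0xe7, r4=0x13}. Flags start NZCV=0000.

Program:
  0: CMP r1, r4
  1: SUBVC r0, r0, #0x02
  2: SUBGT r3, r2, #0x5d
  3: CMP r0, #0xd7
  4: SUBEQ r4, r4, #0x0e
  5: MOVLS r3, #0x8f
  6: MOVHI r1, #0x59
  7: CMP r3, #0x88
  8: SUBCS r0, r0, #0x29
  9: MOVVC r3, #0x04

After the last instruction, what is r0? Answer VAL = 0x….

0: ✓ CMP  NZCV=1010
1: ✓ SUBVC  r0←0xd9
2: · SUBGT
3: ✓ CMP  NZCV=0010
4: · SUBEQ
5: · MOVLS
6: ✓ MOVHI  r1←0x59
7: ✓ CMP  NZCV=0010
8: ✓ SUBCS  r0←0xb0
9: ✓ MOVVC  r3←0x04

VAL = 0xb0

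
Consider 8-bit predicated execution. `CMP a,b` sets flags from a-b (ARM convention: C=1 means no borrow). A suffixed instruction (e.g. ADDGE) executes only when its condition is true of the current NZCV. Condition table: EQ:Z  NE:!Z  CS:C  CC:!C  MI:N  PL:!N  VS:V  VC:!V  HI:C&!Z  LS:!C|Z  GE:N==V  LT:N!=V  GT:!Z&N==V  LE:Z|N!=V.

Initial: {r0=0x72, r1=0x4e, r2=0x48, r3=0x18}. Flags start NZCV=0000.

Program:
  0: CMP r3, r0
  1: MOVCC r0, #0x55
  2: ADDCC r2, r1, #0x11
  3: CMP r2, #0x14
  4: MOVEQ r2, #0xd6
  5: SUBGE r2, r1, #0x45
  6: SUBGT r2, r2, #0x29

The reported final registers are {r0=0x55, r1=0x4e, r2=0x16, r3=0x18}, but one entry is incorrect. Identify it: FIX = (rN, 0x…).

FIX = (r2, 0xe0)

0: ✓ CMP  NZCV=1000
1: ✓ MOVCC  r0←0x55
2: ✓ ADDCC  r2←0x5f
3: ✓ CMP  NZCV=0010
4: · MOVEQ
5: ✓ SUBGE  r2←0x09
6: ✓ SUBGT  r2←0xe0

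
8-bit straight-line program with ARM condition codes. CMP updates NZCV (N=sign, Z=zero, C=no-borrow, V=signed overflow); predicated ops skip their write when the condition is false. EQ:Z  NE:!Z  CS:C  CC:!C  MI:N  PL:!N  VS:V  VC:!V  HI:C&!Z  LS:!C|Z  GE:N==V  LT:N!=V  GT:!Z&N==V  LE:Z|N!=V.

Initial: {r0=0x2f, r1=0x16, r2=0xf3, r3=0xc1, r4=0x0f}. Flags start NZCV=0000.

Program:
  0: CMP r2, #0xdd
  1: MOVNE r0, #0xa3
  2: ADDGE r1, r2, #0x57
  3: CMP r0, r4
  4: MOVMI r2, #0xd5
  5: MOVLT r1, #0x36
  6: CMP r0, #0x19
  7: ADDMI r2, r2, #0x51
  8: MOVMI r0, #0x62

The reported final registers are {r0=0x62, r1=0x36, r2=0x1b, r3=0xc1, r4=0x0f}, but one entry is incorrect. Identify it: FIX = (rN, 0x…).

FIX = (r2, 0x26)

0: ✓ CMP  NZCV=0010
1: ✓ MOVNE  r0←0xa3
2: ✓ ADDGE  r1←0x4a
3: ✓ CMP  NZCV=1010
4: ✓ MOVMI  r2←0xd5
5: ✓ MOVLT  r1←0x36
6: ✓ CMP  NZCV=1010
7: ✓ ADDMI  r2←0x26
8: ✓ MOVMI  r0←0x62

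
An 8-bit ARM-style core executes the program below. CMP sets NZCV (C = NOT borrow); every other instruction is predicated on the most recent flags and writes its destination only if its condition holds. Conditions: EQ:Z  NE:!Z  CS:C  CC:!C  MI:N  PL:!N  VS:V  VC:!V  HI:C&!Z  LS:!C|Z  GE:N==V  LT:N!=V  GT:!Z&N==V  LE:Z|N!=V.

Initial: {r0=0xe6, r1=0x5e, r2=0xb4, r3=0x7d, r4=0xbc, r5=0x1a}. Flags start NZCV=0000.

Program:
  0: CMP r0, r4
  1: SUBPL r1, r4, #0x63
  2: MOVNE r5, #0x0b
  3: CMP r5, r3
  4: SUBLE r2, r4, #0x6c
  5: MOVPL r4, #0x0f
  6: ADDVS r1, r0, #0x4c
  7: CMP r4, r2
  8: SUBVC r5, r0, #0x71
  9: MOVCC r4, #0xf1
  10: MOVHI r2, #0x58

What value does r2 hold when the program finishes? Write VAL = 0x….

[0] flags=0010 → (cmp)
[1] flags=0010 PL?T → r1=0x59
[2] flags=0010 NE?T → r5=0x0b
[3] flags=1000 → (cmp)
[4] flags=1000 LE?T → r2=0x50
[5] flags=1000 PL?F → skip
[6] flags=1000 VS?F → skip
[7] flags=0011 → (cmp)
[8] flags=0011 VC?F → skip
[9] flags=0011 CC?F → skip
[10] flags=0011 HI?T → r2=0x58

VAL = 0x58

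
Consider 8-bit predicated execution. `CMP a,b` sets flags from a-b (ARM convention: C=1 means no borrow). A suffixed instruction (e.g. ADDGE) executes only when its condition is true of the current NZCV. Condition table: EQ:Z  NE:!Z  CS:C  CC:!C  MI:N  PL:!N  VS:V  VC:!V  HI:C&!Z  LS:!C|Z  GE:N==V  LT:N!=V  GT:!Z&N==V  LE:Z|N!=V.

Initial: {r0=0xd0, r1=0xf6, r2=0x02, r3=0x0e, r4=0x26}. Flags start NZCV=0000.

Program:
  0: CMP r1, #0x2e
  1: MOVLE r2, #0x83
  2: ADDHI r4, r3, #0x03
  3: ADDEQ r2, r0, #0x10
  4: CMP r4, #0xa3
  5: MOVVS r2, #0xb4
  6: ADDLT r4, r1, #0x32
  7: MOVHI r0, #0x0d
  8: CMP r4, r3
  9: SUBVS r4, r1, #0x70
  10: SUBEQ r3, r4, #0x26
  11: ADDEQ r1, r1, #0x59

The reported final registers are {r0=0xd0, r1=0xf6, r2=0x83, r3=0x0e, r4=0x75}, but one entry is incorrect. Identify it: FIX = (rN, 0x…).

[0] flags=1010 → (cmp)
[1] flags=1010 LE?T → r2=0x83
[2] flags=1010 HI?T → r4=0x11
[3] flags=1010 EQ?F → skip
[4] flags=0000 → (cmp)
[5] flags=0000 VS?F → skip
[6] flags=0000 LT?F → skip
[7] flags=0000 HI?F → skip
[8] flags=0010 → (cmp)
[9] flags=0010 VS?F → skip
[10] flags=0010 EQ?F → skip
[11] flags=0010 EQ?F → skip

FIX = (r4, 0x11)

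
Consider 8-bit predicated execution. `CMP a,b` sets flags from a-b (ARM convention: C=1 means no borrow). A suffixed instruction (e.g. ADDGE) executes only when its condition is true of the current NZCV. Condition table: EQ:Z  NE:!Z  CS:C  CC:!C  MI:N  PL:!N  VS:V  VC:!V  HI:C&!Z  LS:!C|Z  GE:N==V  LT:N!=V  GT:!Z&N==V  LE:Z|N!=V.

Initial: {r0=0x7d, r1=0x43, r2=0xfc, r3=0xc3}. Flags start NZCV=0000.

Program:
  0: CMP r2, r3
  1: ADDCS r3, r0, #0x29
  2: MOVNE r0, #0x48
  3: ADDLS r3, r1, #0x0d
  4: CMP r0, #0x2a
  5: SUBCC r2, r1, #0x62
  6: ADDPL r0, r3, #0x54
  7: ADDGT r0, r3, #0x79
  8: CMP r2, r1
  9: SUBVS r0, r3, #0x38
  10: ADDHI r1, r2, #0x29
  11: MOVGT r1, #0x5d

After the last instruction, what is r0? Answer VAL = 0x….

0: ✓ CMP  NZCV=0010
1: ✓ ADDCS  r3←0xa6
2: ✓ MOVNE  r0←0x48
3: · ADDLS
4: ✓ CMP  NZCV=0010
5: · SUBCC
6: ✓ ADDPL  r0←0xfa
7: ✓ ADDGT  r0←0x1f
8: ✓ CMP  NZCV=1010
9: · SUBVS
10: ✓ ADDHI  r1←0x25
11: · MOVGT

VAL = 0x1f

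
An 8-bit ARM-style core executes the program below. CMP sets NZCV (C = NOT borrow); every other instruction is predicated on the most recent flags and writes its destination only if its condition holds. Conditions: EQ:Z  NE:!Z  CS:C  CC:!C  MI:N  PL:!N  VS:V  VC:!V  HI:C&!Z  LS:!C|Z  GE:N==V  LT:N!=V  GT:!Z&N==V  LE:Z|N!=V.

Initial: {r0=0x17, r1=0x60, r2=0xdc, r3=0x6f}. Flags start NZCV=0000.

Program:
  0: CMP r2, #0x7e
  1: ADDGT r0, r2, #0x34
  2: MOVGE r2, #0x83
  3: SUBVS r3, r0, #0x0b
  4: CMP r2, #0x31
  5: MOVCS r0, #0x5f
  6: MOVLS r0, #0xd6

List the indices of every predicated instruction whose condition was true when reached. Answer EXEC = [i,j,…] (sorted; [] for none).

0: ✓ CMP  NZCV=0011
1: · ADDGT
2: · MOVGE
3: ✓ SUBVS  r3←0x0c
4: ✓ CMP  NZCV=1010
5: ✓ MOVCS  r0←0x5f
6: · MOVLS

EXEC = [3,5]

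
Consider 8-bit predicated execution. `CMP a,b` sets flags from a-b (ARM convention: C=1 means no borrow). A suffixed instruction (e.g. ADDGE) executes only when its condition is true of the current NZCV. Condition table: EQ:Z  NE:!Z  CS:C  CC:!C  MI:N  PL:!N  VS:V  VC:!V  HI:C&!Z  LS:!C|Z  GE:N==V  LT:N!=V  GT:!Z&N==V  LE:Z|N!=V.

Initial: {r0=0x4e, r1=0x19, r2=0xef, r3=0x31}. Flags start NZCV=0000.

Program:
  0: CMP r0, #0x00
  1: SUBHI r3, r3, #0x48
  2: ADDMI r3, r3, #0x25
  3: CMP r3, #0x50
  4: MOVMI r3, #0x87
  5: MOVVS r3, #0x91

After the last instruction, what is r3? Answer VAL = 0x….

VAL = 0x87

0: ✓ CMP  NZCV=0010
1: ✓ SUBHI  r3←0xe9
2: · ADDMI
3: ✓ CMP  NZCV=1010
4: ✓ MOVMI  r3←0x87
5: · MOVVS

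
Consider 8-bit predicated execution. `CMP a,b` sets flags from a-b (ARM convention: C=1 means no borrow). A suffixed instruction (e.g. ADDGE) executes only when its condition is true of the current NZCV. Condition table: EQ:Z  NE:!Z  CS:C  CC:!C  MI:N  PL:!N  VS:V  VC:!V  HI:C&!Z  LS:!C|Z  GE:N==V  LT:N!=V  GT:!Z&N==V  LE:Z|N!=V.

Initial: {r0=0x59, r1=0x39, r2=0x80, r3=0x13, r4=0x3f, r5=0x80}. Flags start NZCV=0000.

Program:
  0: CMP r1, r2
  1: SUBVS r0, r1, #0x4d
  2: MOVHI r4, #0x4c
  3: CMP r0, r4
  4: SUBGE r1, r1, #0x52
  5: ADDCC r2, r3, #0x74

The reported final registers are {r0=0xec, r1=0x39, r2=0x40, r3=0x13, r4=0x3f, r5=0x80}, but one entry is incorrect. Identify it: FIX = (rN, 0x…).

FIX = (r2, 0x80)

[0] flags=1001 → (cmp)
[1] flags=1001 VS?T → r0=0xec
[2] flags=1001 HI?F → skip
[3] flags=1010 → (cmp)
[4] flags=1010 GE?F → skip
[5] flags=1010 CC?F → skip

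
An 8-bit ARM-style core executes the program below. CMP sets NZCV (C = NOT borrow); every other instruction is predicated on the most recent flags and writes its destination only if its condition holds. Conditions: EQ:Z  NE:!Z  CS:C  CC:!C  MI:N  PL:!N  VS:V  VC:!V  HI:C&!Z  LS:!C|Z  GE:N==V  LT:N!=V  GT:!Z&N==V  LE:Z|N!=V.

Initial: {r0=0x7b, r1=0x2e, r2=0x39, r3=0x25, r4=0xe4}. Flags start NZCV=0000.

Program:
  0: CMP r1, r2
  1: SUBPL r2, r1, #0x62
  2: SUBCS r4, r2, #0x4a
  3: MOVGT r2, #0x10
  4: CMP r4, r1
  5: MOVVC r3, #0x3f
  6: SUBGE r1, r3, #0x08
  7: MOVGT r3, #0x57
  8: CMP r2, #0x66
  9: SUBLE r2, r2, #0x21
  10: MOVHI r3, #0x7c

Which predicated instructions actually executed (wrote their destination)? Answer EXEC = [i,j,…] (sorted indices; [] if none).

0: ✓ CMP  NZCV=1000
1: · SUBPL
2: · SUBCS
3: · MOVGT
4: ✓ CMP  NZCV=1010
5: ✓ MOVVC  r3←0x3f
6: · SUBGE
7: · MOVGT
8: ✓ CMP  NZCV=1000
9: ✓ SUBLE  r2←0x18
10: · MOVHI

EXEC = [5,9]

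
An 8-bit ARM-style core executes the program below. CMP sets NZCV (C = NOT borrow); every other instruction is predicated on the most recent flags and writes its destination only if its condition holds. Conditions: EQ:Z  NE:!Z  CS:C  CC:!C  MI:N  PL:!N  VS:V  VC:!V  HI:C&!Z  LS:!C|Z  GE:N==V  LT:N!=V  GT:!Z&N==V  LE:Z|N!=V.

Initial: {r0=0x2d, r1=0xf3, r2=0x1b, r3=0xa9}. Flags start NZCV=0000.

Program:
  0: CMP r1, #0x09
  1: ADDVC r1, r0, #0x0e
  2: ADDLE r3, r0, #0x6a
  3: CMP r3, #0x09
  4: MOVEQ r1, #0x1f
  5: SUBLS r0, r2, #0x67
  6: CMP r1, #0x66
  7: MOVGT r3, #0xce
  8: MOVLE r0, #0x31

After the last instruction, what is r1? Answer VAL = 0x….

VAL = 0x3b

0: ✓ CMP  NZCV=1010
1: ✓ ADDVC  r1←0x3b
2: ✓ ADDLE  r3←0x97
3: ✓ CMP  NZCV=1010
4: · MOVEQ
5: · SUBLS
6: ✓ CMP  NZCV=1000
7: · MOVGT
8: ✓ MOVLE  r0←0x31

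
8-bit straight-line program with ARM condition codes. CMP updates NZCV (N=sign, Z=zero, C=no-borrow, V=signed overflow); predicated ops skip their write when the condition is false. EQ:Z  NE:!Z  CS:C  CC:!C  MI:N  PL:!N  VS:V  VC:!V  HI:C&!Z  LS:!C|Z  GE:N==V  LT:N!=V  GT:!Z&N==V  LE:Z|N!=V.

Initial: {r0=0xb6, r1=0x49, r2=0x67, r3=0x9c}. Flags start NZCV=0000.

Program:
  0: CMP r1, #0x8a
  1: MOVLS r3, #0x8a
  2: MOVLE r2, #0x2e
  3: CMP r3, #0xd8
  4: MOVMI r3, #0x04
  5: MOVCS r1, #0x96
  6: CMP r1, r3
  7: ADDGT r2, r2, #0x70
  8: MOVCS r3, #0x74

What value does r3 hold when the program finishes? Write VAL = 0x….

VAL = 0x74

[0] flags=1001 → (cmp)
[1] flags=1001 LS?T → r3=0x8a
[2] flags=1001 LE?F → skip
[3] flags=1000 → (cmp)
[4] flags=1000 MI?T → r3=0x04
[5] flags=1000 CS?F → skip
[6] flags=0010 → (cmp)
[7] flags=0010 GT?T → r2=0xd7
[8] flags=0010 CS?T → r3=0x74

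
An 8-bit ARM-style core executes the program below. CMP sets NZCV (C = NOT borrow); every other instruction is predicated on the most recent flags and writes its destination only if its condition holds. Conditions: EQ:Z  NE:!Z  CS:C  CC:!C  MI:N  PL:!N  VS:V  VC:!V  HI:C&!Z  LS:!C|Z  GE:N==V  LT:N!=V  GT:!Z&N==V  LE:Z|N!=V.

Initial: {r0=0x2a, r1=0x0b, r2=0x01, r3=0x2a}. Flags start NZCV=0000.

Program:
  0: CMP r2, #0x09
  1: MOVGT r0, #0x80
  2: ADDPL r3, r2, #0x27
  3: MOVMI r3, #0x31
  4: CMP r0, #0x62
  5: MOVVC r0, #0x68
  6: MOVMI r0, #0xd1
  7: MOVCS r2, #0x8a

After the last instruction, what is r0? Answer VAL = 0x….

VAL = 0xd1

[0] flags=1000 → (cmp)
[1] flags=1000 GT?F → skip
[2] flags=1000 PL?F → skip
[3] flags=1000 MI?T → r3=0x31
[4] flags=1000 → (cmp)
[5] flags=1000 VC?T → r0=0x68
[6] flags=1000 MI?T → r0=0xd1
[7] flags=1000 CS?F → skip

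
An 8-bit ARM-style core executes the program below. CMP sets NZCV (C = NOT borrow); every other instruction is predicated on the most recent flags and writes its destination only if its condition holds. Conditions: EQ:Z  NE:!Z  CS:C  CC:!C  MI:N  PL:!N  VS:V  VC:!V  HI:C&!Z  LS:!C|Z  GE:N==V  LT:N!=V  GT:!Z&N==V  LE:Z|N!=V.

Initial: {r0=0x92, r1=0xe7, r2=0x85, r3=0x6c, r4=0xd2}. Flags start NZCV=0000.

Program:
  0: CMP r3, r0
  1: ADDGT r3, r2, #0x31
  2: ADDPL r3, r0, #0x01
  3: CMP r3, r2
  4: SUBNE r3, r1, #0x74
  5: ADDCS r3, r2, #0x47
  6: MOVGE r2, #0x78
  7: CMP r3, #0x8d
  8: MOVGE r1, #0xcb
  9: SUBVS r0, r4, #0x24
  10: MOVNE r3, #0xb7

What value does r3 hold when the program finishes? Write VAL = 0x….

0: ✓ CMP  NZCV=1001
1: ✓ ADDGT  r3←0xb6
2: · ADDPL
3: ✓ CMP  NZCV=0010
4: ✓ SUBNE  r3←0x73
5: ✓ ADDCS  r3←0xcc
6: ✓ MOVGE  r2←0x78
7: ✓ CMP  NZCV=0010
8: ✓ MOVGE  r1←0xcb
9: · SUBVS
10: ✓ MOVNE  r3←0xb7

VAL = 0xb7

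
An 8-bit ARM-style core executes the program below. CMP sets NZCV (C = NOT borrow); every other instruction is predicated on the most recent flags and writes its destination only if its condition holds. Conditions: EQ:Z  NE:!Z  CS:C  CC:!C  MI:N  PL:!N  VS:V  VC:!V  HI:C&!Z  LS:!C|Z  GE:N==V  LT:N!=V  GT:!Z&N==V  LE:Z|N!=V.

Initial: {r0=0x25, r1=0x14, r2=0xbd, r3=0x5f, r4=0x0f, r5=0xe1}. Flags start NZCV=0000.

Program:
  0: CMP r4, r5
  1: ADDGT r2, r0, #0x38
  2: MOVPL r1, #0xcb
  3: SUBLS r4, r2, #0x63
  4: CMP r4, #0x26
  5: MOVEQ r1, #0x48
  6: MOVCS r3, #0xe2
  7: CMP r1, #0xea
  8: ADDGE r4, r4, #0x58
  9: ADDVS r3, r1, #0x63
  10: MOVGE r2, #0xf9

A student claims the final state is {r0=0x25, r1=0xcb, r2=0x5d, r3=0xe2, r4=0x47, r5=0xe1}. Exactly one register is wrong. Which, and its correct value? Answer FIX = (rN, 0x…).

FIX = (r4, 0xfa)

0: ✓ CMP  NZCV=0000
1: ✓ ADDGT  r2←0x5d
2: ✓ MOVPL  r1←0xcb
3: ✓ SUBLS  r4←0xfa
4: ✓ CMP  NZCV=1010
5: · MOVEQ
6: ✓ MOVCS  r3←0xe2
7: ✓ CMP  NZCV=1000
8: · ADDGE
9: · ADDVS
10: · MOVGE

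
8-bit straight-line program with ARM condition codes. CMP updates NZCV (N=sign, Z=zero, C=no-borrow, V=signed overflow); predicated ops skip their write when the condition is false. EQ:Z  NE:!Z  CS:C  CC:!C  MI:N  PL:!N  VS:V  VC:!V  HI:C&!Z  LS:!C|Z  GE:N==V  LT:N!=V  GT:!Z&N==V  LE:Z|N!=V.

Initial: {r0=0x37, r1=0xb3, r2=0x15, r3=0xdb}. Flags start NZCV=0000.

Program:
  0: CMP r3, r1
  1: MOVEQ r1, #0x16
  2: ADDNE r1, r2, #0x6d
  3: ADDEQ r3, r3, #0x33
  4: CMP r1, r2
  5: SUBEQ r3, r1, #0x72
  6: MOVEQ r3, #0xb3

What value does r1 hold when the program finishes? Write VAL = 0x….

[0] flags=0010 → (cmp)
[1] flags=0010 EQ?F → skip
[2] flags=0010 NE?T → r1=0x82
[3] flags=0010 EQ?F → skip
[4] flags=0011 → (cmp)
[5] flags=0011 EQ?F → skip
[6] flags=0011 EQ?F → skip

VAL = 0x82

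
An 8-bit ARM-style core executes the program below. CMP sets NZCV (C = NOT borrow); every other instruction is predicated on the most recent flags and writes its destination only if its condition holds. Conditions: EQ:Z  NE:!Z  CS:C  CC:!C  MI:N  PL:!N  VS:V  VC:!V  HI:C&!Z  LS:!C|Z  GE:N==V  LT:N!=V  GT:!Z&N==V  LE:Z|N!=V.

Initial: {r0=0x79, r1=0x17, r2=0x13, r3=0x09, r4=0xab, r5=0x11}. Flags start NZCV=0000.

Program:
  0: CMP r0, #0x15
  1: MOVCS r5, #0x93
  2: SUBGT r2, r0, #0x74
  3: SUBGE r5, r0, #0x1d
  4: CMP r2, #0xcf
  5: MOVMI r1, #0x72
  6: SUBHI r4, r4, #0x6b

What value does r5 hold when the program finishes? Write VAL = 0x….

[0] flags=0010 → (cmp)
[1] flags=0010 CS?T → r5=0x93
[2] flags=0010 GT?T → r2=0x05
[3] flags=0010 GE?T → r5=0x5c
[4] flags=0000 → (cmp)
[5] flags=0000 MI?F → skip
[6] flags=0000 HI?F → skip

VAL = 0x5c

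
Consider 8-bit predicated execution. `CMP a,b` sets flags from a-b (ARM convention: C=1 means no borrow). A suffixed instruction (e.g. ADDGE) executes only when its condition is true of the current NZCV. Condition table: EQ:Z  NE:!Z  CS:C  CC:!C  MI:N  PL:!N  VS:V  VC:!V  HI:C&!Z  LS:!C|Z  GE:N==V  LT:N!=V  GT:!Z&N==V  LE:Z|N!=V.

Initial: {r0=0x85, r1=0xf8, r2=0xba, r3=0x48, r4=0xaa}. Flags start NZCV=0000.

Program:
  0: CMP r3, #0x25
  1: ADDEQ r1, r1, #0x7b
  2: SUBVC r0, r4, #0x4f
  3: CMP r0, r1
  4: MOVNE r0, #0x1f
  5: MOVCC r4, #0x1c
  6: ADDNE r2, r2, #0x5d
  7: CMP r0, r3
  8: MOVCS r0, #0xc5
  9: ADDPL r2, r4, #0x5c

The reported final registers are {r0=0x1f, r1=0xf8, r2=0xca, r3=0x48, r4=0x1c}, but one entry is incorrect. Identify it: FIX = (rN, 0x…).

FIX = (r2, 0x17)

[0] flags=0010 → (cmp)
[1] flags=0010 EQ?F → skip
[2] flags=0010 VC?T → r0=0x5b
[3] flags=0000 → (cmp)
[4] flags=0000 NE?T → r0=0x1f
[5] flags=0000 CC?T → r4=0x1c
[6] flags=0000 NE?T → r2=0x17
[7] flags=1000 → (cmp)
[8] flags=1000 CS?F → skip
[9] flags=1000 PL?F → skip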